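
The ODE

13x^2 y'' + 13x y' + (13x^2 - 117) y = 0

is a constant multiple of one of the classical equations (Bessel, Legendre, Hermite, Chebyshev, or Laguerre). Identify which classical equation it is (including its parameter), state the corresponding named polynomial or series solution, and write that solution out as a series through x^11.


All three coefficients share the factor 13; dividing through by 13 gives  x^2 y'' + x y' + (x^2 - 9) y = 0.
This matches the Bessel equation x^2 y'' + x y' + (x^2 - nu^2) y = 0 with nu^2 = 9, so nu = 3; the solution bounded at x = 0 is J_3(x).
Frobenius at x = 0: indicial roots ±nu; for r = nu the recurrence k(k + 2nu) c_k = -c_{k-2} gives the standard series J_nu(x) = sum_{k>=0} (-1)^k / (k! (k+nu)!) (x/2)^(2k+nu). Evaluate the first 5 terms:
  k = 0: (-1)^0 / (0! * 3! * 2^3) x^3 = 1/(1*6*8) x^3 = (1/48) x^3
  k = 1: (-1)^1 / (1! * 4! * 2^5) x^5 = -1/(1*24*32) x^5 = (-1/768) x^5
  k = 2: (-1)^2 / (2! * 5! * 2^7) x^7 = 1/(2*120*128) x^7 = (1/30720) x^7
  k = 3: (-1)^3 / (3! * 6! * 2^9) x^9 = -1/(6*720*512) x^9 = (-1/2211840) x^9
  k = 4: (-1)^4 / (4! * 7! * 2^11) x^11 = 1/(24*5040*2048) x^11 = (1/247726080) x^11
Hence J_3(x) = x^11/247726080 - x^9/2211840 + x^7/30720 - x^5/768 + x^3/48 + ....

J_3(x); series = x^11/247726080 - x^9/2211840 + x^7/30720 - x^5/768 + x^3/48


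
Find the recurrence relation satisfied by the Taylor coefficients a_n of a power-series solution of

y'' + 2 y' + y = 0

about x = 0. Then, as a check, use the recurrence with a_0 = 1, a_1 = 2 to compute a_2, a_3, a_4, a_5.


Substitute y = sum_n a_n x^n.
y''(x) has coefficient (n+2)(n+1) a_{n+2} at x^n;
2 y'(x) has coefficient 2 (n+1) a_{n+1} at x^n;
y(x) has coefficient 1 a_n at x^n.
Matching x^n: (n+2)(n+1) a_{n+2} + 2 (n+1) a_{n+1} + 1 a_n = 0.
Thus a_{n+2} = [-2 (n+1) a_{n+1} - 1 a_n] / ((n+1)(n+2)).

Check with a_0 = 1, a_1 = 2 (apply the recurrence for n = 0, 1, 2, 3): a_0 = 1, a_1 = 2, a_2 = -5/2, a_3 = 4/3, a_4 = -11/24, a_5 = 7/60.

a_(n+2) = [-2 (n+1) a_(n+1) - 1 a_n] / ((n+1)(n+2)); check: a_0 = 1, a_1 = 2, a_2 = -5/2, a_3 = 4/3, a_4 = -11/24, a_5 = 7/60


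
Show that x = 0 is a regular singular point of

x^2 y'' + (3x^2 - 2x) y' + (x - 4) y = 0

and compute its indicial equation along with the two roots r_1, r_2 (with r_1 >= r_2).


Divide by x^2 to reach normal form y'' + P_1(x) y' + P_2(x) y = 0 with P_1(x) = 3 - 2/x and P_2(x) = 1/x - 4/x^2.
x = 0 is a singular point because the y'-coefficient 3 - 2/x has a pole at x = 0 and the y-coefficient 1/x - 4/x^2 has a pole at x = 0.
It is a regular singular point because x P_1(x) = p(x) = 3x - 2 and x^2 P_2(x) = q(x) = x - 4 are polynomials, hence analytic at x = 0.
p(0) = -2,  q(0) = -4.
Indicial equation: r(r-1) + p(0) r + q(0) = 0, i.e. r^2 + (p(0) - 1) r + q(0) = 0, i.e. r^2 - 3 r - 4 = 0.
Discriminant: (-3)^2 - 4(-4) = 25, so r = (3 ± 5)/2.
Solving: r_1 = 4, r_2 = -1.

indicial: r^2 - 3 r - 4 = 0; roots r_1 = 4, r_2 = -1


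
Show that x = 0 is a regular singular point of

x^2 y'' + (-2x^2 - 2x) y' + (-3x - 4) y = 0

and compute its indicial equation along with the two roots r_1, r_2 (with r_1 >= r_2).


Divide by x^2 to reach normal form y'' + P_1(x) y' + P_2(x) y = 0 with P_1(x) = -2 - 2/x and P_2(x) = -3/x - 4/x^2.
x = 0 is a singular point because the y'-coefficient -2 - 2/x has a pole at x = 0 and the y-coefficient -3/x - 4/x^2 has a pole at x = 0.
It is a regular singular point because x P_1(x) = p(x) = -2x - 2 and x^2 P_2(x) = q(x) = -3x - 4 are polynomials, hence analytic at x = 0.
p(0) = -2,  q(0) = -4.
Indicial equation: r(r-1) + p(0) r + q(0) = 0, i.e. r^2 + (p(0) - 1) r + q(0) = 0, i.e. r^2 - 3 r - 4 = 0.
Discriminant: (-3)^2 - 4(-4) = 25, so r = (3 ± 5)/2.
Solving: r_1 = 4, r_2 = -1.

indicial: r^2 - 3 r - 4 = 0; roots r_1 = 4, r_2 = -1


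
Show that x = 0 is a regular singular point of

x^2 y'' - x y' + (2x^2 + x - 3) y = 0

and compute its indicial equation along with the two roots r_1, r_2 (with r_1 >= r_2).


Divide by x^2 to reach normal form y'' + P_1(x) y' + P_2(x) y = 0 with P_1(x) = -1/x and P_2(x) = 2 + 1/x - 3/x^2.
x = 0 is a singular point because the y'-coefficient -1/x has a pole at x = 0 and the y-coefficient 2 + 1/x - 3/x^2 has a pole at x = 0.
It is a regular singular point because x P_1(x) = p(x) = -1 and x^2 P_2(x) = q(x) = 2x^2 + x - 3 are polynomials, hence analytic at x = 0.
p(0) = -1,  q(0) = -3.
Indicial equation: r(r-1) + p(0) r + q(0) = 0, i.e. r^2 + (p(0) - 1) r + q(0) = 0, i.e. r^2 - 2 r - 3 = 0.
Discriminant: (-2)^2 - 4(-3) = 16, so r = (2 ± 4)/2.
Solving: r_1 = 3, r_2 = -1.

indicial: r^2 - 2 r - 3 = 0; roots r_1 = 3, r_2 = -1


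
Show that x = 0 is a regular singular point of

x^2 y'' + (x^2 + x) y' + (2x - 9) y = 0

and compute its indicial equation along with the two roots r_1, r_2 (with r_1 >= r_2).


Divide by x^2 to reach normal form y'' + P_1(x) y' + P_2(x) y = 0 with P_1(x) = 1 + 1/x and P_2(x) = 2/x - 9/x^2.
x = 0 is a singular point because the y'-coefficient 1 + 1/x has a pole at x = 0 and the y-coefficient 2/x - 9/x^2 has a pole at x = 0.
It is a regular singular point because x P_1(x) = p(x) = x + 1 and x^2 P_2(x) = q(x) = 2x - 9 are polynomials, hence analytic at x = 0.
p(0) = 1,  q(0) = -9.
Indicial equation: r(r-1) + p(0) r + q(0) = 0, i.e. r^2 + (p(0) - 1) r + q(0) = 0, i.e. r^2 - 9 = 0.
Discriminant: (0)^2 - 4(-9) = 36, so r = (0 ± 6)/2.
Solving: r_1 = 3, r_2 = -3.

indicial: r^2 - 9 = 0; roots r_1 = 3, r_2 = -3


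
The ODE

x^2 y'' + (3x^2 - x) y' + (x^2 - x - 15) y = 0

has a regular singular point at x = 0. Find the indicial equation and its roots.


Divide by x^2 to reach normal form y'' + P_1(x) y' + P_2(x) y = 0 with P_1(x) = 3 - 1/x and P_2(x) = 1 - 1/x - 15/x^2.
x = 0 is a singular point because the y'-coefficient 3 - 1/x has a pole at x = 0 and the y-coefficient 1 - 1/x - 15/x^2 has a pole at x = 0.
It is a regular singular point because x P_1(x) = p(x) = 3x - 1 and x^2 P_2(x) = q(x) = x^2 - x - 15 are polynomials, hence analytic at x = 0.
p(0) = -1,  q(0) = -15.
Indicial equation: r(r-1) + p(0) r + q(0) = 0, i.e. r^2 + (p(0) - 1) r + q(0) = 0, i.e. r^2 - 2 r - 15 = 0.
Discriminant: (-2)^2 - 4(-15) = 64, so r = (2 ± 8)/2.
Solving: r_1 = 5, r_2 = -3.

indicial: r^2 - 2 r - 15 = 0; roots r_1 = 5, r_2 = -3


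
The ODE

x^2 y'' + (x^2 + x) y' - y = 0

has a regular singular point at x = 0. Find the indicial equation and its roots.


Divide by x^2 to reach normal form y'' + P_1(x) y' + P_2(x) y = 0 with P_1(x) = 1 + 1/x and P_2(x) = -1/x^2.
x = 0 is a singular point because the y'-coefficient 1 + 1/x has a pole at x = 0 and the y-coefficient -1/x^2 has a pole at x = 0.
It is a regular singular point because x P_1(x) = p(x) = x + 1 and x^2 P_2(x) = q(x) = -1 are polynomials, hence analytic at x = 0.
p(0) = 1,  q(0) = -1.
Indicial equation: r(r-1) + p(0) r + q(0) = 0, i.e. r^2 + (p(0) - 1) r + q(0) = 0, i.e. r^2 - 1 = 0.
Discriminant: (0)^2 - 4(-1) = 4, so r = (0 ± 2)/2.
Solving: r_1 = 1, r_2 = -1.

indicial: r^2 - 1 = 0; roots r_1 = 1, r_2 = -1


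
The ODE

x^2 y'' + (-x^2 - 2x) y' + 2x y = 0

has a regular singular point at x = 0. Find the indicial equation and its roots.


Divide by x^2 to reach normal form y'' + P_1(x) y' + P_2(x) y = 0 with P_1(x) = -1 - 2/x and P_2(x) = 2/x.
x = 0 is a singular point because the y'-coefficient -1 - 2/x has a pole at x = 0 and the y-coefficient 2/x has a pole at x = 0.
It is a regular singular point because x P_1(x) = p(x) = -x - 2 and x^2 P_2(x) = q(x) = 2x are polynomials, hence analytic at x = 0.
p(0) = -2,  q(0) = 0.
Indicial equation: r(r-1) + p(0) r + q(0) = 0, i.e. r^2 + (p(0) - 1) r + q(0) = 0, i.e. r^2 - 3 r = 0.
Discriminant: (-3)^2 - 4(0) = 9, so r = (3 ± 3)/2.
Solving: r_1 = 3, r_2 = 0.

indicial: r^2 - 3 r = 0; roots r_1 = 3, r_2 = 0


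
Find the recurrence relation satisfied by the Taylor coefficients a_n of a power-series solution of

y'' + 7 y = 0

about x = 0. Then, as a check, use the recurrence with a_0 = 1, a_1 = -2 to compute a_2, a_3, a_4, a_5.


Substitute y = sum_n a_n x^n into y'' + (const) y = 0.
y''(x) = sum_{n>=0} (n+2)(n+1) a_{n+2} x^n.
The ODE becomes sum_n [(n+2)(n+1) a_{n+2} + 7 a_n] x^n = 0.
Setting each coefficient to zero gives the recurrence:
  (n+2)(n+1) a_{n+2} + 7 a_n = 0,
  a_{n+2} = -7 / ((n+1)(n+2)) a_n.

Check with a_0 = 1, a_1 = -2 (apply the recurrence for n = 0, 1, 2, 3): a_0 = 1, a_1 = -2, a_2 = -7/2, a_3 = 7/3, a_4 = 49/24, a_5 = -49/60.

a_{n+2} = -7/((n+1)(n+2)) * a_n; check: a_0 = 1, a_1 = -2, a_2 = -7/2, a_3 = 7/3, a_4 = 49/24, a_5 = -49/60


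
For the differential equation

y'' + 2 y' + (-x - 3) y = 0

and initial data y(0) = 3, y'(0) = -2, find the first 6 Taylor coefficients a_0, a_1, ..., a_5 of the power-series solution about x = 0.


Ansatz: y(x) = sum_{n>=0} a_n x^n, so y'(x) = sum_{n>=1} n a_n x^(n-1) and y''(x) = sum_{n>=2} n(n-1) a_n x^(n-2).
Substitute into P(x) y'' + Q(x) y' + R(x) y = 0 with P(x) = 1, Q(x) = 2, R(x) = -x - 3, and match powers of x.
Initial conditions: a_0 = 3, a_1 = -2.
Setting the coefficient of each power of x to zero and solving order by order (substituting the coefficients already found):
  x^0: 2 a_2 + 2 a_1 - 3 a_0 = 0  ->  2 a_2 = -2 a_1 + 3 a_0 = 13  ->  a_2 = 13/2
  x^1: 6 a_3 + 4 a_2 - 3 a_1 - a_0 = 0  ->  6 a_3 = -4 a_2 + 3 a_1 + a_0 = -29  ->  a_3 = -29/6
  x^2: 12 a_4 + 6 a_3 - 3 a_2 - a_1 = 0  ->  12 a_4 = -6 a_3 + 3 a_2 + a_1 = 93/2  ->  a_4 = 31/8
  x^3: 20 a_5 + 8 a_4 - 3 a_3 - a_2 = 0  ->  20 a_5 = -8 a_4 + 3 a_3 + a_2 = -39  ->  a_5 = -39/20
Truncated series: y(x) = 3 - 2 x + (13/2) x^2 - (29/6) x^3 + (31/8) x^4 - (39/20) x^5 + O(x^6).

a_0 = 3; a_1 = -2; a_2 = 13/2; a_3 = -29/6; a_4 = 31/8; a_5 = -39/20


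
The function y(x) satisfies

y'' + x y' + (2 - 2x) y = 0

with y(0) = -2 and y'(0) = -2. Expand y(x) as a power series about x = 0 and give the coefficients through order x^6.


Ansatz: y(x) = sum_{n>=0} a_n x^n, so y'(x) = sum_{n>=1} n a_n x^(n-1) and y''(x) = sum_{n>=2} n(n-1) a_n x^(n-2).
Substitute into P(x) y'' + Q(x) y' + R(x) y = 0 with P(x) = 1, Q(x) = x, R(x) = 2 - 2x, and match powers of x.
Initial conditions: a_0 = -2, a_1 = -2.
Setting the coefficient of each power of x to zero and solving order by order (substituting the coefficients already found):
  x^0: 2 a_2 + 2 a_0 = 0  ->  2 a_2 = -2 a_0 = 4  ->  a_2 = 2
  x^1: 6 a_3 + 3 a_1 - 2 a_0 = 0  ->  6 a_3 = -3 a_1 + 2 a_0 = 2  ->  a_3 = 1/3
  x^2: 12 a_4 + 4 a_2 - 2 a_1 = 0  ->  12 a_4 = -4 a_2 + 2 a_1 = -12  ->  a_4 = -1
  x^3: 20 a_5 + 5 a_3 - 2 a_2 = 0  ->  20 a_5 = -5 a_3 + 2 a_2 = 7/3  ->  a_5 = 7/60
  x^4: 30 a_6 + 6 a_4 - 2 a_3 = 0  ->  30 a_6 = -6 a_4 + 2 a_3 = 20/3  ->  a_6 = 2/9
Truncated series: y(x) = -2 - 2 x + 2 x^2 + (1/3) x^3 - x^4 + (7/60) x^5 + (2/9) x^6 + O(x^7).

a_0 = -2; a_1 = -2; a_2 = 2; a_3 = 1/3; a_4 = -1; a_5 = 7/60; a_6 = 2/9


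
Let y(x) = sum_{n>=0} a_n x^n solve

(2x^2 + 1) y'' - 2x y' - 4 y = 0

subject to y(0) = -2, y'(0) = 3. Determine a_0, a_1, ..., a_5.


Ansatz: y(x) = sum_{n>=0} a_n x^n, so y'(x) = sum_{n>=1} n a_n x^(n-1) and y''(x) = sum_{n>=2} n(n-1) a_n x^(n-2).
Substitute into P(x) y'' + Q(x) y' + R(x) y = 0 with P(x) = 2x^2 + 1, Q(x) = -2x, R(x) = -4, and match powers of x.
Initial conditions: a_0 = -2, a_1 = 3.
Setting the coefficient of each power of x to zero and solving order by order (substituting the coefficients already found):
  x^0: 2 a_2 - 4 a_0 = 0  ->  2 a_2 = 4 a_0 = -8  ->  a_2 = -4
  x^1: 6 a_3 - 6 a_1 = 0  ->  6 a_3 = 6 a_1 = 18  ->  a_3 = 3
  x^2: 12 a_4 - 4 a_2 = 0  ->  12 a_4 = 4 a_2 = -16  ->  a_4 = -4/3
  x^3: 20 a_5 + 2 a_3 = 0  ->  20 a_5 = -2 a_3 = -6  ->  a_5 = -3/10
Truncated series: y(x) = -2 + 3 x - 4 x^2 + 3 x^3 - (4/3) x^4 - (3/10) x^5 + O(x^6).

a_0 = -2; a_1 = 3; a_2 = -4; a_3 = 3; a_4 = -4/3; a_5 = -3/10


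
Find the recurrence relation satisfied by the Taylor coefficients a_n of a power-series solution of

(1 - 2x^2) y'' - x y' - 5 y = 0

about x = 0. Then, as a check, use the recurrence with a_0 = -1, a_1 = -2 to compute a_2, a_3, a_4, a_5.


Substitute y = sum_n a_n x^n.
(1 - 2 x^2) y'' contributes (n+2)(n+1) a_{n+2} - 2 n(n-1) a_n at x^n.
-x y'(x) contributes -n a_n at x^n.
-5 y(x) contributes -5 a_n at x^n.
Matching x^n: (n+2)(n+1) a_{n+2} + (-2 n(n-1) - n - 5) a_n = 0.
Thus a_{n+2} = (2 n(n-1) + n + 5) / ((n+1)(n+2)) * a_n.

Check with a_0 = -1, a_1 = -2 (apply the recurrence for n = 0, 1, 2, 3): a_0 = -1, a_1 = -2, a_2 = -5/2, a_3 = -2, a_4 = -55/24, a_5 = -2.

a_(n+2) = (2 n(n-1) + n + 5) / ((n+1)(n+2)) * a_n; check: a_0 = -1, a_1 = -2, a_2 = -5/2, a_3 = -2, a_4 = -55/24, a_5 = -2


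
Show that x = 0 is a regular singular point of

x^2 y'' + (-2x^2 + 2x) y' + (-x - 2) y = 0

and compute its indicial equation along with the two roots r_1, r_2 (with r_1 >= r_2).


Divide by x^2 to reach normal form y'' + P_1(x) y' + P_2(x) y = 0 with P_1(x) = -2 + 2/x and P_2(x) = -1/x - 2/x^2.
x = 0 is a singular point because the y'-coefficient -2 + 2/x has a pole at x = 0 and the y-coefficient -1/x - 2/x^2 has a pole at x = 0.
It is a regular singular point because x P_1(x) = p(x) = 2 - 2x and x^2 P_2(x) = q(x) = -x - 2 are polynomials, hence analytic at x = 0.
p(0) = 2,  q(0) = -2.
Indicial equation: r(r-1) + p(0) r + q(0) = 0, i.e. r^2 + (p(0) - 1) r + q(0) = 0, i.e. r^2 + 1 r - 2 = 0.
Discriminant: (1)^2 - 4(-2) = 9, so r = (-1 ± 3)/2.
Solving: r_1 = 1, r_2 = -2.

indicial: r^2 + 1 r - 2 = 0; roots r_1 = 1, r_2 = -2


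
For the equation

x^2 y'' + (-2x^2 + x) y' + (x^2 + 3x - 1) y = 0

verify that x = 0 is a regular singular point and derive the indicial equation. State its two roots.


Divide by x^2 to reach normal form y'' + P_1(x) y' + P_2(x) y = 0 with P_1(x) = -2 + 1/x and P_2(x) = 1 + 3/x - 1/x^2.
x = 0 is a singular point because the y'-coefficient -2 + 1/x has a pole at x = 0 and the y-coefficient 1 + 3/x - 1/x^2 has a pole at x = 0.
It is a regular singular point because x P_1(x) = p(x) = 1 - 2x and x^2 P_2(x) = q(x) = x^2 + 3x - 1 are polynomials, hence analytic at x = 0.
p(0) = 1,  q(0) = -1.
Indicial equation: r(r-1) + p(0) r + q(0) = 0, i.e. r^2 + (p(0) - 1) r + q(0) = 0, i.e. r^2 - 1 = 0.
Discriminant: (0)^2 - 4(-1) = 4, so r = (0 ± 2)/2.
Solving: r_1 = 1, r_2 = -1.

indicial: r^2 - 1 = 0; roots r_1 = 1, r_2 = -1


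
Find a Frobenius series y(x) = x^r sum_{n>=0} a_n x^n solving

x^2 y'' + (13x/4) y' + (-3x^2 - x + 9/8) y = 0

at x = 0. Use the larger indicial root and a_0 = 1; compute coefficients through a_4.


Write in Frobenius form y'' + (p(x)/x) y' + (q(x)/x^2) y = 0:
  p(x) = 13/4,  q(x) = -3x^2 - x + 9/8.
Indicial equation: r(r-1) + (13/4) r + (9/8) = 0 -> roots r_1 = -3/4, r_2 = -3/2.
Take r = r_1 = -3/4. Let y(x) = x^r sum_{n>=0} a_n x^n with a_0 = 1.
Substitute y = x^r sum a_n x^n and match x^{r+n}. The recurrence is
  D(n) a_n - 1 a_{n-1} - 3 a_{n-2} = 0,  where D(n) = (r+n)(r+n-1) + (13/4)(r+n) + (9/8).
  a_n = [1 a_{n-1} + 3 a_{n-2}] / D(n).
Since the indicial polynomial factors as (r - r_1)(r - r_2), D(n) = (r_1 + n - r_1)(r_1 + n - r_2) = n(n + 3/4).
Evaluating step by step (a_0 = 1):
  n = 1: D(1) = 1(1 + 3/4) = 7/4; numerator = 1(1) = 1; a_1 = (1)/(7/4) = 4/7
  n = 2: D(2) = 2(2 + 3/4) = 11/2; numerator = 1(4/7) + 3(1) = 25/7; a_2 = (25/7)/(11/2) = 50/77
  n = 3: D(3) = 3(3 + 3/4) = 45/4; numerator = 1(50/77) + 3(4/7) = 26/11; a_3 = (26/11)/(45/4) = 104/495
  n = 4: D(4) = 4(4 + 3/4) = 19; numerator = 1(104/495) + 3(50/77) = 7478/3465; a_4 = (7478/3465)/(19) = 7478/65835

r = -3/4; a_0 = 1; a_1 = 4/7; a_2 = 50/77; a_3 = 104/495; a_4 = 7478/65835


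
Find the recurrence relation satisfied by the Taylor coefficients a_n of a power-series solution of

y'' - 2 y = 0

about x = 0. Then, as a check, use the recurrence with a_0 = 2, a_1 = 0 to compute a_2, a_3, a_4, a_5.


Substitute y = sum_n a_n x^n into y'' + (const) y = 0.
y''(x) = sum_{n>=0} (n+2)(n+1) a_{n+2} x^n.
The ODE becomes sum_n [(n+2)(n+1) a_{n+2} - 2 a_n] x^n = 0.
Setting each coefficient to zero gives the recurrence:
  (n+2)(n+1) a_{n+2} - 2 a_n = 0,
  a_{n+2} = 2 / ((n+1)(n+2)) a_n.

Check with a_0 = 2, a_1 = 0 (apply the recurrence for n = 0, 1, 2, 3): a_0 = 2, a_1 = 0, a_2 = 2, a_3 = 0, a_4 = 1/3, a_5 = 0.

a_{n+2} = 2/((n+1)(n+2)) * a_n; check: a_0 = 2, a_1 = 0, a_2 = 2, a_3 = 0, a_4 = 1/3, a_5 = 0


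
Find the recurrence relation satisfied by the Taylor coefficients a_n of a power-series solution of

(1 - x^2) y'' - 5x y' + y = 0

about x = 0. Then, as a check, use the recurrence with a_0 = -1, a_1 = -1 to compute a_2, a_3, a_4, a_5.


Substitute y = sum_n a_n x^n.
(1 - 1 x^2) y'' contributes (n+2)(n+1) a_{n+2} - n(n-1) a_n at x^n.
-5 x y'(x) contributes -5 n a_n at x^n.
y(x) contributes 1 a_n at x^n.
Matching x^n: (n+2)(n+1) a_{n+2} + (-n(n-1) - 5 n + 1) a_n = 0.
Thus a_{n+2} = (n(n-1) + 5 n - 1) / ((n+1)(n+2)) * a_n.

Check with a_0 = -1, a_1 = -1 (apply the recurrence for n = 0, 1, 2, 3): a_0 = -1, a_1 = -1, a_2 = 1/2, a_3 = -2/3, a_4 = 11/24, a_5 = -2/3.

a_(n+2) = (n(n-1) + 5 n - 1) / ((n+1)(n+2)) * a_n; check: a_0 = -1, a_1 = -1, a_2 = 1/2, a_3 = -2/3, a_4 = 11/24, a_5 = -2/3


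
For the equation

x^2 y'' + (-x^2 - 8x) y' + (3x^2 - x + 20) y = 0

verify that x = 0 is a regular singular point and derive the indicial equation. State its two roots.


Divide by x^2 to reach normal form y'' + P_1(x) y' + P_2(x) y = 0 with P_1(x) = -1 - 8/x and P_2(x) = 3 - 1/x + 20/x^2.
x = 0 is a singular point because the y'-coefficient -1 - 8/x has a pole at x = 0 and the y-coefficient 3 - 1/x + 20/x^2 has a pole at x = 0.
It is a regular singular point because x P_1(x) = p(x) = -x - 8 and x^2 P_2(x) = q(x) = 3x^2 - x + 20 are polynomials, hence analytic at x = 0.
p(0) = -8,  q(0) = 20.
Indicial equation: r(r-1) + p(0) r + q(0) = 0, i.e. r^2 + (p(0) - 1) r + q(0) = 0, i.e. r^2 - 9 r + 20 = 0.
Discriminant: (-9)^2 - 4(20) = 1, so r = (9 ± 1)/2.
Solving: r_1 = 5, r_2 = 4.

indicial: r^2 - 9 r + 20 = 0; roots r_1 = 5, r_2 = 4


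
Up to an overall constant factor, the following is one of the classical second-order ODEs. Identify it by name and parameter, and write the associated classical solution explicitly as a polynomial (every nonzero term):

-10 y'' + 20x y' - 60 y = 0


All three coefficients share the factor -10; dividing through by -10 gives  y'' - 2x y' + 6 y = 0.
This matches the Hermite equation y'' - 2x y' + 2n y = 0 with 2n = 6, so n = 3; the polynomial solution is H_3(x).
With y = sum_k a_k x^k, matching x^k gives (k+2)(k+1) a_{k+2} = 2(k - n) a_k = 2(k - 3) a_k. The right side vanishes at k = 3, so the series with the parity of 3 terminates at degree 3.
Standard normalization: leading coefficient of H_n is 2^n, so a_3 = 2^3 = 8. Work downward with a_k = (k+1)(k+2) a_{k+2} / (2(k - n)):
  a_1 = (2)(3)(8) / (2(1 - 3)) = 48/(-4) = -12
Hence H_3(x) = 8 x^3 - 12 x.

H_3(x); series = 8 x^3 - 12 x


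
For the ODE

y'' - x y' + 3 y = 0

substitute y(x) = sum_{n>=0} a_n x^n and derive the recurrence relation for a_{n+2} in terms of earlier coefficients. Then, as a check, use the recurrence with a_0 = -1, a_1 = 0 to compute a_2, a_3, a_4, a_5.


Substitute y = sum_n a_n x^n.
y''(x) has coefficient (n+2)(n+1) a_{n+2} at x^n;
-x y'(x) has coefficient -n a_n at x^n (shift);
3 y(x) has coefficient 3 a_n at x^n.
Matching x^n: (n+2)(n+1) a_{n+2} + (-n + 3) a_n = 0.
Thus a_{n+2} = (n - 3) / ((n+1)(n+2)) * a_n.

Check with a_0 = -1, a_1 = 0 (apply the recurrence for n = 0, 1, 2, 3): a_0 = -1, a_1 = 0, a_2 = 3/2, a_3 = 0, a_4 = -1/8, a_5 = 0.

a_(n+2) = (n - 3) / ((n+1)(n+2)) * a_n; check: a_0 = -1, a_1 = 0, a_2 = 3/2, a_3 = 0, a_4 = -1/8, a_5 = 0


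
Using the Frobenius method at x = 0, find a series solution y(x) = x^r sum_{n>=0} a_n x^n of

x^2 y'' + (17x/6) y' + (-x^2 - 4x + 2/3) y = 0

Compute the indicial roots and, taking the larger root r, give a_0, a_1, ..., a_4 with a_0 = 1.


Write in Frobenius form y'' + (p(x)/x) y' + (q(x)/x^2) y = 0:
  p(x) = 17/6,  q(x) = -x^2 - 4x + 2/3.
Indicial equation: r(r-1) + (17/6) r + (2/3) = 0 -> roots r_1 = -1/2, r_2 = -4/3.
Take r = r_1 = -1/2. Let y(x) = x^r sum_{n>=0} a_n x^n with a_0 = 1.
Substitute y = x^r sum a_n x^n and match x^{r+n}. The recurrence is
  D(n) a_n - 4 a_{n-1} - 1 a_{n-2} = 0,  where D(n) = (r+n)(r+n-1) + (17/6)(r+n) + (2/3).
  a_n = [4 a_{n-1} + 1 a_{n-2}] / D(n).
Since the indicial polynomial factors as (r - r_1)(r - r_2), D(n) = (r_1 + n - r_1)(r_1 + n - r_2) = n(n + 5/6).
Evaluating step by step (a_0 = 1):
  n = 1: D(1) = 1(1 + 5/6) = 11/6; numerator = 4(1) = 4; a_1 = (4)/(11/6) = 24/11
  n = 2: D(2) = 2(2 + 5/6) = 17/3; numerator = 4(24/11) + 1(1) = 107/11; a_2 = (107/11)/(17/3) = 321/187
  n = 3: D(3) = 3(3 + 5/6) = 23/2; numerator = 4(321/187) + 1(24/11) = 1692/187; a_3 = (1692/187)/(23/2) = 3384/4301
  n = 4: D(4) = 4(4 + 5/6) = 58/3; numerator = 4(3384/4301) + 1(321/187) = 20919/4301; a_4 = (20919/4301)/(58/3) = 62757/249458

r = -1/2; a_0 = 1; a_1 = 24/11; a_2 = 321/187; a_3 = 3384/4301; a_4 = 62757/249458


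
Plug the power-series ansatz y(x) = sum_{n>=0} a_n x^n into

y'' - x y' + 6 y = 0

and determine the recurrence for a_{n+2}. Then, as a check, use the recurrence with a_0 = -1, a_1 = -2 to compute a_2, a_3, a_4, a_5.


Substitute y = sum_n a_n x^n.
y''(x) has coefficient (n+2)(n+1) a_{n+2} at x^n;
-x y'(x) has coefficient -n a_n at x^n (shift);
6 y(x) has coefficient 6 a_n at x^n.
Matching x^n: (n+2)(n+1) a_{n+2} + (-n + 6) a_n = 0.
Thus a_{n+2} = (n - 6) / ((n+1)(n+2)) * a_n.

Check with a_0 = -1, a_1 = -2 (apply the recurrence for n = 0, 1, 2, 3): a_0 = -1, a_1 = -2, a_2 = 3, a_3 = 5/3, a_4 = -1, a_5 = -1/4.

a_(n+2) = (n - 6) / ((n+1)(n+2)) * a_n; check: a_0 = -1, a_1 = -2, a_2 = 3, a_3 = 5/3, a_4 = -1, a_5 = -1/4


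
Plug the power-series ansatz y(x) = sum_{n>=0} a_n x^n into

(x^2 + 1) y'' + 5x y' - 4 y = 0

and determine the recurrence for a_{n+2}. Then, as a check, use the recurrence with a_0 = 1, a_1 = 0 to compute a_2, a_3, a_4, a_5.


Substitute y = sum_n a_n x^n.
(1 + 1 x^2) y'' contributes (n+2)(n+1) a_{n+2} + n(n-1) a_n at x^n.
5 x y'(x) contributes 5 n a_n at x^n.
-4 y(x) contributes -4 a_n at x^n.
Matching x^n: (n+2)(n+1) a_{n+2} + (n(n-1) + 5 n - 4) a_n = 0.
Thus a_{n+2} = (-n(n-1) - 5 n + 4) / ((n+1)(n+2)) * a_n.

Check with a_0 = 1, a_1 = 0 (apply the recurrence for n = 0, 1, 2, 3): a_0 = 1, a_1 = 0, a_2 = 2, a_3 = 0, a_4 = -4/3, a_5 = 0.

a_(n+2) = (-n(n-1) - 5 n + 4) / ((n+1)(n+2)) * a_n; check: a_0 = 1, a_1 = 0, a_2 = 2, a_3 = 0, a_4 = -4/3, a_5 = 0


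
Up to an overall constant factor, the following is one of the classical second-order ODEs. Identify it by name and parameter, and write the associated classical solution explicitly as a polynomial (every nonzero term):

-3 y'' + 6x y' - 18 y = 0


All three coefficients share the factor -3; dividing through by -3 gives  y'' - 2x y' + 6 y = 0.
This matches the Hermite equation y'' - 2x y' + 2n y = 0 with 2n = 6, so n = 3; the polynomial solution is H_3(x).
With y = sum_k a_k x^k, matching x^k gives (k+2)(k+1) a_{k+2} = 2(k - n) a_k = 2(k - 3) a_k. The right side vanishes at k = 3, so the series with the parity of 3 terminates at degree 3.
Standard normalization: leading coefficient of H_n is 2^n, so a_3 = 2^3 = 8. Work downward with a_k = (k+1)(k+2) a_{k+2} / (2(k - n)):
  a_1 = (2)(3)(8) / (2(1 - 3)) = 48/(-4) = -12
Hence H_3(x) = 8 x^3 - 12 x.

H_3(x); series = 8 x^3 - 12 x


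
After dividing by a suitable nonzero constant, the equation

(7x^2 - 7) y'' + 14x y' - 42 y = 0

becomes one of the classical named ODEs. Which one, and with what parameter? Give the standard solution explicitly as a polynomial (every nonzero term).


All three coefficients share the factor -7; dividing through by -7 gives  (1 - x^2) y'' - 2x y' + 6 y = 0.
This matches the Legendre equation (1 - x^2) y'' - 2x y' + n(n+1) y = 0 (note the -2x y' term) with n(n+1) = 6, so n = 2; the polynomial solution is P_2(x).
With y = sum_k a_k x^k, matching x^k gives (k+2)(k+1) a_{k+2} = [k(k+1) - n(n+1)] a_k = (k - 2)(k + 3) a_k. The right side vanishes at k = 2, so the series with the parity of 2 terminates at degree 2.
Standard normalization (P_n(1) = 1): leading coefficient (2n)!/(2^n (n!)^2) = 24/(4*4) = 3/2, so a_2 = 3/2. Work downward with a_k = (k+1)(k+2) a_{k+2} / ((k - 2)(k + 3)):
  a_0 = (1)(2)(3/2) / ((0 - 2)(0 + 3)) = 3/(-6) = -1/2
Hence P_2(x) = 3 x^2/2 - 1/2.

P_2(x); series = 3 x^2/2 - 1/2


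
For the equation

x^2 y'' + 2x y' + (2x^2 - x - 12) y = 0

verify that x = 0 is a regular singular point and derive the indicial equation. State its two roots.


Divide by x^2 to reach normal form y'' + P_1(x) y' + P_2(x) y = 0 with P_1(x) = 2/x and P_2(x) = 2 - 1/x - 12/x^2.
x = 0 is a singular point because the y'-coefficient 2/x has a pole at x = 0 and the y-coefficient 2 - 1/x - 12/x^2 has a pole at x = 0.
It is a regular singular point because x P_1(x) = p(x) = 2 and x^2 P_2(x) = q(x) = 2x^2 - x - 12 are polynomials, hence analytic at x = 0.
p(0) = 2,  q(0) = -12.
Indicial equation: r(r-1) + p(0) r + q(0) = 0, i.e. r^2 + (p(0) - 1) r + q(0) = 0, i.e. r^2 + 1 r - 12 = 0.
Discriminant: (1)^2 - 4(-12) = 49, so r = (-1 ± 7)/2.
Solving: r_1 = 3, r_2 = -4.

indicial: r^2 + 1 r - 12 = 0; roots r_1 = 3, r_2 = -4


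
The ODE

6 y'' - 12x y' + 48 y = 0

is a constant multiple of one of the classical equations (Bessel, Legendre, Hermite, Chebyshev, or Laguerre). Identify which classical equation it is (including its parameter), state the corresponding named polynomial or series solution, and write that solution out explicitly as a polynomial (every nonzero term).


All three coefficients share the factor 6; dividing through by 6 gives  y'' - 2x y' + 8 y = 0.
This matches the Hermite equation y'' - 2x y' + 2n y = 0 with 2n = 8, so n = 4; the polynomial solution is H_4(x).
With y = sum_k a_k x^k, matching x^k gives (k+2)(k+1) a_{k+2} = 2(k - n) a_k = 2(k - 4) a_k. The right side vanishes at k = 4, so the series with the parity of 4 terminates at degree 4.
Standard normalization: leading coefficient of H_n is 2^n, so a_4 = 2^4 = 16. Work downward with a_k = (k+1)(k+2) a_{k+2} / (2(k - n)):
  a_2 = (3)(4)(16) / (2(2 - 4)) = 192/(-4) = -48
  a_0 = (1)(2)(-48) / (2(0 - 4)) = -96/(-8) = 12
Hence H_4(x) = 16 x^4 - 48 x^2 + 12.

H_4(x); series = 16 x^4 - 48 x^2 + 12


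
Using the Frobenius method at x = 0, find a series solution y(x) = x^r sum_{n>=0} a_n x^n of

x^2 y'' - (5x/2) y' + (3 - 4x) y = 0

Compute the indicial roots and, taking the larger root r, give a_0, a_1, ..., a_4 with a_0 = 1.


Write in Frobenius form y'' + (p(x)/x) y' + (q(x)/x^2) y = 0:
  p(x) = -5/2,  q(x) = 3 - 4x.
Indicial equation: r(r-1) + (-5/2) r + (3) = 0 -> roots r_1 = 2, r_2 = 3/2.
Take r = r_1 = 2. Let y(x) = x^r sum_{n>=0} a_n x^n with a_0 = 1.
Substitute y = x^r sum a_n x^n and match x^{r+n}. The recurrence is
  D(n) a_n - 4 a_{n-1} = 0,  where D(n) = (r+n)(r+n-1) + (-5/2)(r+n) + (3).
  a_n = 4 / D(n) * a_{n-1}.
Since the indicial polynomial factors as (r - r_1)(r - r_2), D(n) = (r_1 + n - r_1)(r_1 + n - r_2) = n(n + 1/2).
Evaluating step by step (a_0 = 1):
  n = 1: D(1) = 1(1 + 1/2) = 3/2; numerator = 4(1) = 4; a_1 = (4)/(3/2) = 8/3
  n = 2: D(2) = 2(2 + 1/2) = 5; numerator = 4(8/3) = 32/3; a_2 = (32/3)/(5) = 32/15
  n = 3: D(3) = 3(3 + 1/2) = 21/2; numerator = 4(32/15) = 128/15; a_3 = (128/15)/(21/2) = 256/315
  n = 4: D(4) = 4(4 + 1/2) = 18; numerator = 4(256/315) = 1024/315; a_4 = (1024/315)/(18) = 512/2835

r = 2; a_0 = 1; a_1 = 8/3; a_2 = 32/15; a_3 = 256/315; a_4 = 512/2835


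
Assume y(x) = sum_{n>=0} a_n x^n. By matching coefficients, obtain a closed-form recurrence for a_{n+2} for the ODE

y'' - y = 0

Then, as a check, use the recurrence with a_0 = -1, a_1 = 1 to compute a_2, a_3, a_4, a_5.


Substitute y = sum_n a_n x^n into y'' + (const) y = 0.
y''(x) = sum_{n>=0} (n+2)(n+1) a_{n+2} x^n.
The ODE becomes sum_n [(n+2)(n+1) a_{n+2} - 1 a_n] x^n = 0.
Setting each coefficient to zero gives the recurrence:
  (n+2)(n+1) a_{n+2} - 1 a_n = 0,
  a_{n+2} = 1 / ((n+1)(n+2)) a_n.

Check with a_0 = -1, a_1 = 1 (apply the recurrence for n = 0, 1, 2, 3): a_0 = -1, a_1 = 1, a_2 = -1/2, a_3 = 1/6, a_4 = -1/24, a_5 = 1/120.

a_{n+2} = 1/((n+1)(n+2)) * a_n; check: a_0 = -1, a_1 = 1, a_2 = -1/2, a_3 = 1/6, a_4 = -1/24, a_5 = 1/120


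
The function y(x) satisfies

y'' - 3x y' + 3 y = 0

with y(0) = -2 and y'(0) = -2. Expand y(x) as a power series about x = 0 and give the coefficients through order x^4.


Ansatz: y(x) = sum_{n>=0} a_n x^n, so y'(x) = sum_{n>=1} n a_n x^(n-1) and y''(x) = sum_{n>=2} n(n-1) a_n x^(n-2).
Substitute into P(x) y'' + Q(x) y' + R(x) y = 0 with P(x) = 1, Q(x) = -3x, R(x) = 3, and match powers of x.
Initial conditions: a_0 = -2, a_1 = -2.
Setting the coefficient of each power of x to zero and solving order by order (substituting the coefficients already found):
  x^0: 2 a_2 + 3 a_0 = 0  ->  2 a_2 = -3 a_0 = 6  ->  a_2 = 3
  x^1: 6 a_3 = 0  ->  a_3 = 0
  x^2: 12 a_4 - 3 a_2 = 0  ->  12 a_4 = 3 a_2 = 9  ->  a_4 = 3/4
Truncated series: y(x) = -2 - 2 x + 3 x^2 + (3/4) x^4 + O(x^5).

a_0 = -2; a_1 = -2; a_2 = 3; a_3 = 0; a_4 = 3/4


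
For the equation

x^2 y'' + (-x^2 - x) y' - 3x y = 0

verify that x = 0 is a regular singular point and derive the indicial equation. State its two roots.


Divide by x^2 to reach normal form y'' + P_1(x) y' + P_2(x) y = 0 with P_1(x) = -1 - 1/x and P_2(x) = -3/x.
x = 0 is a singular point because the y'-coefficient -1 - 1/x has a pole at x = 0 and the y-coefficient -3/x has a pole at x = 0.
It is a regular singular point because x P_1(x) = p(x) = -x - 1 and x^2 P_2(x) = q(x) = -3x are polynomials, hence analytic at x = 0.
p(0) = -1,  q(0) = 0.
Indicial equation: r(r-1) + p(0) r + q(0) = 0, i.e. r^2 + (p(0) - 1) r + q(0) = 0, i.e. r^2 - 2 r = 0.
Discriminant: (-2)^2 - 4(0) = 4, so r = (2 ± 2)/2.
Solving: r_1 = 2, r_2 = 0.

indicial: r^2 - 2 r = 0; roots r_1 = 2, r_2 = 0


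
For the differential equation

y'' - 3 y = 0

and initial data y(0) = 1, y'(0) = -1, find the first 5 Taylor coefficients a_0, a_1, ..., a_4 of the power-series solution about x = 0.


Ansatz: y(x) = sum_{n>=0} a_n x^n, so y'(x) = sum_{n>=1} n a_n x^(n-1) and y''(x) = sum_{n>=2} n(n-1) a_n x^(n-2).
Substitute into P(x) y'' + Q(x) y' + R(x) y = 0 with P(x) = 1, Q(x) = 0, R(x) = -3, and match powers of x.
Initial conditions: a_0 = 1, a_1 = -1.
Setting the coefficient of each power of x to zero and solving order by order (substituting the coefficients already found):
  x^0: 2 a_2 - 3 a_0 = 0  ->  2 a_2 = 3 a_0 = 3  ->  a_2 = 3/2
  x^1: 6 a_3 - 3 a_1 = 0  ->  6 a_3 = 3 a_1 = -3  ->  a_3 = -1/2
  x^2: 12 a_4 - 3 a_2 = 0  ->  12 a_4 = 3 a_2 = 9/2  ->  a_4 = 3/8
Truncated series: y(x) = 1 - x + (3/2) x^2 - (1/2) x^3 + (3/8) x^4 + O(x^5).

a_0 = 1; a_1 = -1; a_2 = 3/2; a_3 = -1/2; a_4 = 3/8


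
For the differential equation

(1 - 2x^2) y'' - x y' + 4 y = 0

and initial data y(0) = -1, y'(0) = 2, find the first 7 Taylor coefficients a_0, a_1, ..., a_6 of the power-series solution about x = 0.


Ansatz: y(x) = sum_{n>=0} a_n x^n, so y'(x) = sum_{n>=1} n a_n x^(n-1) and y''(x) = sum_{n>=2} n(n-1) a_n x^(n-2).
Substitute into P(x) y'' + Q(x) y' + R(x) y = 0 with P(x) = 1 - 2x^2, Q(x) = -x, R(x) = 4, and match powers of x.
Initial conditions: a_0 = -1, a_1 = 2.
Setting the coefficient of each power of x to zero and solving order by order (substituting the coefficients already found):
  x^0: 2 a_2 + 4 a_0 = 0  ->  2 a_2 = -4 a_0 = 4  ->  a_2 = 2
  x^1: 6 a_3 + 3 a_1 = 0  ->  6 a_3 = -3 a_1 = -6  ->  a_3 = -1
  x^2: 12 a_4 - 2 a_2 = 0  ->  12 a_4 = 2 a_2 = 4  ->  a_4 = 1/3
  x^3: 20 a_5 - 11 a_3 = 0  ->  20 a_5 = 11 a_3 = -11  ->  a_5 = -11/20
  x^4: 30 a_6 - 24 a_4 = 0  ->  30 a_6 = 24 a_4 = 8  ->  a_6 = 4/15
Truncated series: y(x) = -1 + 2 x + 2 x^2 - x^3 + (1/3) x^4 - (11/20) x^5 + (4/15) x^6 + O(x^7).

a_0 = -1; a_1 = 2; a_2 = 2; a_3 = -1; a_4 = 1/3; a_5 = -11/20; a_6 = 4/15


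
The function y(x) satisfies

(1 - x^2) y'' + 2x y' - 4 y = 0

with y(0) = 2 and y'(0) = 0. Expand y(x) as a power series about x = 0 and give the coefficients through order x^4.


Ansatz: y(x) = sum_{n>=0} a_n x^n, so y'(x) = sum_{n>=1} n a_n x^(n-1) and y''(x) = sum_{n>=2} n(n-1) a_n x^(n-2).
Substitute into P(x) y'' + Q(x) y' + R(x) y = 0 with P(x) = 1 - x^2, Q(x) = 2x, R(x) = -4, and match powers of x.
Initial conditions: a_0 = 2, a_1 = 0.
Setting the coefficient of each power of x to zero and solving order by order (substituting the coefficients already found):
  x^0: 2 a_2 - 4 a_0 = 0  ->  2 a_2 = 4 a_0 = 8  ->  a_2 = 4
  x^1: 6 a_3 - 2 a_1 = 0  ->  6 a_3 = 2 a_1 = 0  ->  a_3 = 0
  x^2: 12 a_4 - 2 a_2 = 0  ->  12 a_4 = 2 a_2 = 8  ->  a_4 = 2/3
Truncated series: y(x) = 2 + 4 x^2 + (2/3) x^4 + O(x^5).

a_0 = 2; a_1 = 0; a_2 = 4; a_3 = 0; a_4 = 2/3


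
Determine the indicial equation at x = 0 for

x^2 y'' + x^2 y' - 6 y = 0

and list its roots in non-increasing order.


Divide by x^2 to reach normal form y'' + P_1(x) y' + P_2(x) y = 0 with P_1(x) = 1 and P_2(x) = -6/x^2.
x = 0 is a singular point because the y-coefficient -6/x^2 has a pole at x = 0.
It is a regular singular point because x P_1(x) = p(x) = x and x^2 P_2(x) = q(x) = -6 are polynomials, hence analytic at x = 0.
p(0) = 0,  q(0) = -6.
Indicial equation: r(r-1) + p(0) r + q(0) = 0, i.e. r^2 + (p(0) - 1) r + q(0) = 0, i.e. r^2 - 1 r - 6 = 0.
Discriminant: (-1)^2 - 4(-6) = 25, so r = (1 ± 5)/2.
Solving: r_1 = 3, r_2 = -2.

indicial: r^2 - 1 r - 6 = 0; roots r_1 = 3, r_2 = -2


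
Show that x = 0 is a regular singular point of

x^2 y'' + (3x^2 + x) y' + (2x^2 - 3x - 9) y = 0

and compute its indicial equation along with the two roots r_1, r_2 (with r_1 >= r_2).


Divide by x^2 to reach normal form y'' + P_1(x) y' + P_2(x) y = 0 with P_1(x) = 3 + 1/x and P_2(x) = 2 - 3/x - 9/x^2.
x = 0 is a singular point because the y'-coefficient 3 + 1/x has a pole at x = 0 and the y-coefficient 2 - 3/x - 9/x^2 has a pole at x = 0.
It is a regular singular point because x P_1(x) = p(x) = 3x + 1 and x^2 P_2(x) = q(x) = 2x^2 - 3x - 9 are polynomials, hence analytic at x = 0.
p(0) = 1,  q(0) = -9.
Indicial equation: r(r-1) + p(0) r + q(0) = 0, i.e. r^2 + (p(0) - 1) r + q(0) = 0, i.e. r^2 - 9 = 0.
Discriminant: (0)^2 - 4(-9) = 36, so r = (0 ± 6)/2.
Solving: r_1 = 3, r_2 = -3.

indicial: r^2 - 9 = 0; roots r_1 = 3, r_2 = -3


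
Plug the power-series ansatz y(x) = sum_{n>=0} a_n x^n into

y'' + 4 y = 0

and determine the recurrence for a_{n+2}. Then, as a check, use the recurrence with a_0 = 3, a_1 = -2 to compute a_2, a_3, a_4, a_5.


Substitute y = sum_n a_n x^n into y'' + (const) y = 0.
y''(x) = sum_{n>=0} (n+2)(n+1) a_{n+2} x^n.
The ODE becomes sum_n [(n+2)(n+1) a_{n+2} + 4 a_n] x^n = 0.
Setting each coefficient to zero gives the recurrence:
  (n+2)(n+1) a_{n+2} + 4 a_n = 0,
  a_{n+2} = -4 / ((n+1)(n+2)) a_n.

Check with a_0 = 3, a_1 = -2 (apply the recurrence for n = 0, 1, 2, 3): a_0 = 3, a_1 = -2, a_2 = -6, a_3 = 4/3, a_4 = 2, a_5 = -4/15.

a_{n+2} = -4/((n+1)(n+2)) * a_n; check: a_0 = 3, a_1 = -2, a_2 = -6, a_3 = 4/3, a_4 = 2, a_5 = -4/15


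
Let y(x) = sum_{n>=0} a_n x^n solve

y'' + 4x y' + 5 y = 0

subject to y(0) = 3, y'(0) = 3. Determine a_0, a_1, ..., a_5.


Ansatz: y(x) = sum_{n>=0} a_n x^n, so y'(x) = sum_{n>=1} n a_n x^(n-1) and y''(x) = sum_{n>=2} n(n-1) a_n x^(n-2).
Substitute into P(x) y'' + Q(x) y' + R(x) y = 0 with P(x) = 1, Q(x) = 4x, R(x) = 5, and match powers of x.
Initial conditions: a_0 = 3, a_1 = 3.
Setting the coefficient of each power of x to zero and solving order by order (substituting the coefficients already found):
  x^0: 2 a_2 + 5 a_0 = 0  ->  2 a_2 = -5 a_0 = -15  ->  a_2 = -15/2
  x^1: 6 a_3 + 9 a_1 = 0  ->  6 a_3 = -9 a_1 = -27  ->  a_3 = -9/2
  x^2: 12 a_4 + 13 a_2 = 0  ->  12 a_4 = -13 a_2 = 195/2  ->  a_4 = 65/8
  x^3: 20 a_5 + 17 a_3 = 0  ->  20 a_5 = -17 a_3 = 153/2  ->  a_5 = 153/40
Truncated series: y(x) = 3 + 3 x - (15/2) x^2 - (9/2) x^3 + (65/8) x^4 + (153/40) x^5 + O(x^6).

a_0 = 3; a_1 = 3; a_2 = -15/2; a_3 = -9/2; a_4 = 65/8; a_5 = 153/40


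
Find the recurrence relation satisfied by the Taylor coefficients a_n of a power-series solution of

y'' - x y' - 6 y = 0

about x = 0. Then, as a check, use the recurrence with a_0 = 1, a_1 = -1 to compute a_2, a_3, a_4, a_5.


Substitute y = sum_n a_n x^n.
y''(x) has coefficient (n+2)(n+1) a_{n+2} at x^n;
-x y'(x) has coefficient -n a_n at x^n (shift);
-6 y(x) has coefficient -6 a_n at x^n.
Matching x^n: (n+2)(n+1) a_{n+2} + (-n - 6) a_n = 0.
Thus a_{n+2} = (n + 6) / ((n+1)(n+2)) * a_n.

Check with a_0 = 1, a_1 = -1 (apply the recurrence for n = 0, 1, 2, 3): a_0 = 1, a_1 = -1, a_2 = 3, a_3 = -7/6, a_4 = 2, a_5 = -21/40.

a_(n+2) = (n + 6) / ((n+1)(n+2)) * a_n; check: a_0 = 1, a_1 = -1, a_2 = 3, a_3 = -7/6, a_4 = 2, a_5 = -21/40


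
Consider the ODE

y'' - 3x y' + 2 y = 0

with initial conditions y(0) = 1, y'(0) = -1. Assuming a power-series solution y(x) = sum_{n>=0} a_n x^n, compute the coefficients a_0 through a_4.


Ansatz: y(x) = sum_{n>=0} a_n x^n, so y'(x) = sum_{n>=1} n a_n x^(n-1) and y''(x) = sum_{n>=2} n(n-1) a_n x^(n-2).
Substitute into P(x) y'' + Q(x) y' + R(x) y = 0 with P(x) = 1, Q(x) = -3x, R(x) = 2, and match powers of x.
Initial conditions: a_0 = 1, a_1 = -1.
Setting the coefficient of each power of x to zero and solving order by order (substituting the coefficients already found):
  x^0: 2 a_2 + 2 a_0 = 0  ->  2 a_2 = -2 a_0 = -2  ->  a_2 = -1
  x^1: 6 a_3 - a_1 = 0  ->  6 a_3 = a_1 = -1  ->  a_3 = -1/6
  x^2: 12 a_4 - 4 a_2 = 0  ->  12 a_4 = 4 a_2 = -4  ->  a_4 = -1/3
Truncated series: y(x) = 1 - x - x^2 - (1/6) x^3 - (1/3) x^4 + O(x^5).

a_0 = 1; a_1 = -1; a_2 = -1; a_3 = -1/6; a_4 = -1/3


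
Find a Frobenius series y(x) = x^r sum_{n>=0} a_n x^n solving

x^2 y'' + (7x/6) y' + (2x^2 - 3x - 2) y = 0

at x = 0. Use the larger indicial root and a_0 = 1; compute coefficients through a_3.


Write in Frobenius form y'' + (p(x)/x) y' + (q(x)/x^2) y = 0:
  p(x) = 7/6,  q(x) = 2x^2 - 3x - 2.
Indicial equation: r(r-1) + (7/6) r + (-2) = 0 -> roots r_1 = 4/3, r_2 = -3/2.
Take r = r_1 = 4/3. Let y(x) = x^r sum_{n>=0} a_n x^n with a_0 = 1.
Substitute y = x^r sum a_n x^n and match x^{r+n}. The recurrence is
  D(n) a_n - 3 a_{n-1} + 2 a_{n-2} = 0,  where D(n) = (r+n)(r+n-1) + (7/6)(r+n) + (-2).
  a_n = [3 a_{n-1} - 2 a_{n-2}] / D(n).
Since the indicial polynomial factors as (r - r_1)(r - r_2), D(n) = (r_1 + n - r_1)(r_1 + n - r_2) = n(n + 17/6).
Evaluating step by step (a_0 = 1):
  n = 1: D(1) = 1(1 + 17/6) = 23/6; numerator = 3(1) = 3; a_1 = (3)/(23/6) = 18/23
  n = 2: D(2) = 2(2 + 17/6) = 29/3; numerator = 3(18/23) - 2(1) = 8/23; a_2 = (8/23)/(29/3) = 24/667
  n = 3: D(3) = 3(3 + 17/6) = 35/2; numerator = 3(24/667) - 2(18/23) = -972/667; a_3 = (-972/667)/(35/2) = -1944/23345

r = 4/3; a_0 = 1; a_1 = 18/23; a_2 = 24/667; a_3 = -1944/23345


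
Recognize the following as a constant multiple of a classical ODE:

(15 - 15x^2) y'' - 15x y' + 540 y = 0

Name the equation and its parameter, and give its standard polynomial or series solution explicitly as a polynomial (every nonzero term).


All three coefficients share the factor 15; dividing through by 15 gives  (1 - x^2) y'' - x y' + 36 y = 0.
This matches the Chebyshev equation (1 - x^2) y'' - x y' + n^2 y = 0 (note the -x y' term, not -2x y') with n^2 = 36, so n = 6; the polynomial solution is T_6(x).
With y = sum_k a_k x^k, matching x^k gives (k+2)(k+1) a_{k+2} = (k^2 - n^2) a_k = (k - 6)(k + 6) a_k. The right side vanishes at k = 6, so the series with the parity of 6 terminates at degree 6.
Standard normalization: leading coefficient of T_n is 2^(n-1), so a_6 = 2^5 = 32. Work downward with a_k = (k+1)(k+2) a_{k+2} / ((k - 6)(k + 6)):
  a_4 = (5)(6)(32) / ((4 - 6)(4 + 6)) = 960/(-20) = -48
  a_2 = (3)(4)(-48) / ((2 - 6)(2 + 6)) = -576/(-32) = 18
  a_0 = (1)(2)(18) / ((0 - 6)(0 + 6)) = 36/(-36) = -1
Hence T_6(x) = 32 x^6 - 48 x^4 + 18 x^2 - 1.

T_6(x); series = 32 x^6 - 48 x^4 + 18 x^2 - 1


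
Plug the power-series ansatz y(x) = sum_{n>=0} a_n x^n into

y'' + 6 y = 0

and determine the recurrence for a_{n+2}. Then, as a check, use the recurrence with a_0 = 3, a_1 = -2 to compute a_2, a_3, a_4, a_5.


Substitute y = sum_n a_n x^n into y'' + (const) y = 0.
y''(x) = sum_{n>=0} (n+2)(n+1) a_{n+2} x^n.
The ODE becomes sum_n [(n+2)(n+1) a_{n+2} + 6 a_n] x^n = 0.
Setting each coefficient to zero gives the recurrence:
  (n+2)(n+1) a_{n+2} + 6 a_n = 0,
  a_{n+2} = -6 / ((n+1)(n+2)) a_n.

Check with a_0 = 3, a_1 = -2 (apply the recurrence for n = 0, 1, 2, 3): a_0 = 3, a_1 = -2, a_2 = -9, a_3 = 2, a_4 = 9/2, a_5 = -3/5.

a_{n+2} = -6/((n+1)(n+2)) * a_n; check: a_0 = 3, a_1 = -2, a_2 = -9, a_3 = 2, a_4 = 9/2, a_5 = -3/5
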